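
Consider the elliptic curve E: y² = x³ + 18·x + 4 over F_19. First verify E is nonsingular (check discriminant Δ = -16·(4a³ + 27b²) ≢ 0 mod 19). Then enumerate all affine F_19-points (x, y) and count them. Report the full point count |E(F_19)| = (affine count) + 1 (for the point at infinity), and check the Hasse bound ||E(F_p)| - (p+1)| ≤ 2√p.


Affine points = {(0, 2), (0, 17), (1, 2), (1, 17), (3, 3), (3, 16), (4, 8), (4, 11), (6, 9), (6, 10), (7, 6), (7, 13), (10, 5), (10, 14), (14, 6), (14, 13), (15, 1), (15, 18), (17, 6), (17, 13), (18, 2), (18, 17)}; affine count = 22; |E(F_19)| = 23.

Discriminant check: Δ ∝ 4a³ + 27b² = 4·18³ + 27·4² = 4·5832 + 27·16 ≡ 10 (mod 19). Nonzero ⇒ E is nonsingular.
For each x ∈ F_19, compute rhs = x³ + 18·x + 4 mod 19, then count y ∈ F_19 with y² ≡ rhs.
  x = 0: rhs = 4, matching y values: 2, 17 (2 points).
  x = 1: rhs = 4, matching y values: 2, 17 (2 points).
  x = 2: rhs = 10, matching y values: none (0 points).
  x = 3: rhs = 9, matching y values: 3, 16 (2 points).
  x = 4: rhs = 7, matching y values: 8, 11 (2 points).
  x = 5: rhs = 10, matching y values: none (0 points).
  x = 6: rhs = 5, matching y values: 9, 10 (2 points).
  x = 7: rhs = 17, matching y values: 6, 13 (2 points).
  x = 8: rhs = 14, matching y values: none (0 points).
  x = 9: rhs = 2, matching y values: none (0 points).
  x = 10: rhs = 6, matching y values: 5, 14 (2 points).
  x = 11: rhs = 13, matching y values: none (0 points).
  x = 12: rhs = 10, matching y values: none (0 points).
  x = 13: rhs = 3, matching y values: none (0 points).
  x = 14: rhs = 17, matching y values: 6, 13 (2 points).
  x = 15: rhs = 1, matching y values: 1, 18 (2 points).
  x = 16: rhs = 18, matching y values: none (0 points).
  x = 17: rhs = 17, matching y values: 6, 13 (2 points).
  x = 18: rhs = 4, matching y values: 2, 17 (2 points).
Total affine count: 22.
Full point count |E(F_19)| = 22 + 1 = 23.
Hasse bound: |23 − (19+1)| = |3| = 3 ≤ 2√19 ≈ 8.7178 ✓.


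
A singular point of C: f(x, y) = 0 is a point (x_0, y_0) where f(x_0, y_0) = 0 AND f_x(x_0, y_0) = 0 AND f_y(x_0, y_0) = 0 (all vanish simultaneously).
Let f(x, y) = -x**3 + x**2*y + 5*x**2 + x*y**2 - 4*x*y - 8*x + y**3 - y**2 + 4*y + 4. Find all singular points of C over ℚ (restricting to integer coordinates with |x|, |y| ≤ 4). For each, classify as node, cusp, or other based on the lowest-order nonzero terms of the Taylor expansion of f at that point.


Singular points: {(2, 0)}; classification: node.

Compute partial derivatives:
  f_x = -3*x**2 + 2*x*y + 10*x + y**2 - 4*y - 8.
  f_y = x**2 + 2*x*y - 4*x + 3*y**2 - 2*y + 4.
Scan x_0 ∈ {−4, ..., 4}. For each x_0, f_y(x_0, y) is a polynomial in y; find its integer roots y ∈ {−4, ..., 4}, then test f_x and f at those candidates.
  x = -4: f_y(-4, y) = 3*y**2 - 10*y + 36; no integer root y with |y| ≤ 4.
  x = -3: f_y(-3, y) = 3*y**2 - 8*y + 25; no integer root y with |y| ≤ 4.
  x = -2: f_y(-2, y) = 3*y**2 - 6*y + 16; no integer root y with |y| ≤ 4.
  x = -1: f_y(-1, y) = 3*y**2 - 4*y + 9; no integer root y with |y| ≤ 4.
  x = 0: f_y(0, y) = 3*y**2 - 2*y + 4; no integer root y with |y| ≤ 4.
  x = 1: f_y(1, y) = 3*y**2 + 1; no integer root y with |y| ≤ 4.
  x = 2: f_y(2, y) = 3*y**2 + 2*y; vanishes at y ∈ {0}. (2, 0): f_x = 0, f = 0 — SINGULAR.
  x = 3: f_y(3, y) = 3*y**2 + 4*y + 1; vanishes at y ∈ {-1}. (3, -1): f_x = -6 ≠ 0.
  x = 4: f_y(4, y) = 3*y**2 + 6*y + 4; no integer root y with |y| ≤ 4.
Only singular point on the grid: (2, 0).
Classify: substitute x = 2 + u, y = 0 + v and expand: f = -u**3 + u**2*v - u**2 + u*v**2 + v**3 + v**2.
No constant or linear terms (consistent with a singular point). Quadratic part: -u**2 + v**2. Cubic part: -u**3 + u**2*v + u*v**2 + v**3.
The quadratic part v**2 - u**2 = (v − u)(v + u) splits into two distinct linear factors, so there are two distinct tangent lines y − 0 = ±(x − 2) — this is a node (ordinary double point).
Classification: node.


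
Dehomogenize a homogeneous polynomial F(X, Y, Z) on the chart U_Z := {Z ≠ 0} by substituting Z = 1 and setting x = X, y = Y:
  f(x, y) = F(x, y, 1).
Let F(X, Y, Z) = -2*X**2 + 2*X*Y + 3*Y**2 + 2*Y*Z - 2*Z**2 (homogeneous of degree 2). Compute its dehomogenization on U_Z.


f(x, y) = -2*x**2 + 2*x*y + 3*y**2 + 2*y - 2

On U_Z we set Z = 1. Each monomial c·X^i·Y^j·Z^k in F becomes c·x^i·y^j·1^k = c·x^i·y^j.
Substituting Z = 1: F(X, Y, 1) = -2*x**2 + 2*x*y + 3*y**2 + 2*y - 2.
Note: deg(f) ≤ deg(F) = 2; strict inequality happens when F is divisible by Z (lost terms).


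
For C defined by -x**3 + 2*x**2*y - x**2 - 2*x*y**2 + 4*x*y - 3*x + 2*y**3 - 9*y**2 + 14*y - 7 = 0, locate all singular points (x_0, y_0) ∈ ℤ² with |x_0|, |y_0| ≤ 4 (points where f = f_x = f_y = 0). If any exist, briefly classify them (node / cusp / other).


Singular points: {(1, 2)}; classification: cusp.

Compute partial derivatives:
  f_x = -3*x**2 + 4*x*y - 2*x - 2*y**2 + 4*y - 3.
  f_y = 2*x**2 - 4*x*y + 4*x + 6*y**2 - 18*y + 14.
Scan x_0 ∈ {−4, ..., 4}. For each x_0, f_y(x_0, y) is a polynomial in y; find its integer roots y ∈ {−4, ..., 4}, then test f_x and f at those candidates.
  x = -4: f_y(-4, y) = 6*y**2 - 2*y + 30; no integer root y with |y| ≤ 4.
  x = -3: f_y(-3, y) = 6*y**2 - 6*y + 20; no integer root y with |y| ≤ 4.
  x = -2: f_y(-2, y) = 6*y**2 - 10*y + 14; no integer root y with |y| ≤ 4.
  x = -1: f_y(-1, y) = 6*y**2 - 14*y + 12; no integer root y with |y| ≤ 4.
  x = 0: f_y(0, y) = 6*y**2 - 18*y + 14; no integer root y with |y| ≤ 4.
  x = 1: f_y(1, y) = 6*y**2 - 22*y + 20; vanishes at y ∈ {2}. (1, 2): f_x = 0, f = 0 — SINGULAR.
  x = 2: f_y(2, y) = 6*y**2 - 26*y + 30; no integer root y with |y| ≤ 4.
  x = 3: f_y(3, y) = 6*y**2 - 30*y + 44; no integer root y with |y| ≤ 4.
  x = 4: f_y(4, y) = 6*y**2 - 34*y + 62; no integer root y with |y| ≤ 4.
Only singular point on the grid: (1, 2).
Classify: substitute x = 1 + u, y = 2 + v and expand: f = -u**3 + 2*u**2*v - 2*u*v**2 + 2*v**3 + v**2.
No constant or linear terms (consistent with a singular point). Quadratic part: v**2. Cubic part: -u**3 + 2*u**2*v - 2*u*v**2 + 2*v**3.
The quadratic part v**2 is a perfect square, so there is a single (double) tangent line v = 0, i.e. y = 2. Restricting the cubic part to that line (v = 0) leaves -u**3 ≠ 0, so f is not divisible by v and the branch is v² ≈ u**3 to lowest order — this is a cusp.
Classification: cusp.


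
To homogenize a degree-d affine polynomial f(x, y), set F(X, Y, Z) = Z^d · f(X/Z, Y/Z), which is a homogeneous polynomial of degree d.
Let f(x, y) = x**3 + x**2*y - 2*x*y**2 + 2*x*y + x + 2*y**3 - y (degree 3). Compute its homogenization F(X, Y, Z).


F(X, Y, Z) = X**3 + X**2*Y - 2*X*Y**2 + 2*X*Y*Z + X*Z**2 + 2*Y**3 - Y*Z**2

deg(f) = 3.
Substitute x = X/Z, y = Y/Z into f, then multiply by Z^3.
  monomial 1·x^3·y^0 ↦ 1·X^3·Y^0·Z^0.
  monomial 1·x^2·y^1 ↦ 1·X^2·Y^1·Z^0.
  monomial -2·x^1·y^2 ↦ -2·X^1·Y^2·Z^0.
  monomial 2·x^1·y^1 ↦ 2·X^1·Y^1·Z^1.
  monomial 1·x^1·y^0 ↦ 1·X^1·Y^0·Z^2.
  monomial 2·x^0·y^3 ↦ 2·X^0·Y^3·Z^0.
  monomial -1·x^0·y^1 ↦ -1·X^0·Y^1·Z^2.
Collecting: F(X, Y, Z) = X**3 + X**2*Y - 2*X*Y**2 + 2*X*Y*Z + X*Z**2 + 2*Y**3 - Y*Z**2.


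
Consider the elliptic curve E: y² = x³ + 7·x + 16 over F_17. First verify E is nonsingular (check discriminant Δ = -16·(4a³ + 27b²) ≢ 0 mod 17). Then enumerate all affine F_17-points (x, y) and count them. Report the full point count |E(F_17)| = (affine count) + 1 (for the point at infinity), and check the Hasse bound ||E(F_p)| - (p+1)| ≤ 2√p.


Affine points = {(0, 4), (0, 13), (2, 2), (2, 15), (3, 8), (3, 9), (6, 6), (6, 11), (7, 0), (9, 3), (9, 14), (10, 7), (10, 10), (11, 8), (11, 9), (12, 3), (12, 14), (13, 3), (13, 14), (14, 6), (14, 11), (16, 5), (16, 12)}; affine count = 23; |E(F_17)| = 24.

Discriminant check: Δ ∝ 4a³ + 27b² = 4·7³ + 27·16² = 4·343 + 27·256 ≡ 5 (mod 17). Nonzero ⇒ E is nonsingular.
For each x ∈ F_17, compute rhs = x³ + 7·x + 16 mod 17, then count y ∈ F_17 with y² ≡ rhs.
  x = 0: rhs = 16, matching y values: 4, 13 (2 points).
  x = 1: rhs = 7, matching y values: none (0 points).
  x = 2: rhs = 4, matching y values: 2, 15 (2 points).
  x = 3: rhs = 13, matching y values: 8, 9 (2 points).
  x = 4: rhs = 6, matching y values: none (0 points).
  x = 5: rhs = 6, matching y values: none (0 points).
  x = 6: rhs = 2, matching y values: 6, 11 (2 points).
  x = 7: rhs = 0, matching y values: 0 (1 points).
  x = 8: rhs = 6, matching y values: none (0 points).
  x = 9: rhs = 9, matching y values: 3, 14 (2 points).
  x = 10: rhs = 15, matching y values: 7, 10 (2 points).
  x = 11: rhs = 13, matching y values: 8, 9 (2 points).
  x = 12: rhs = 9, matching y values: 3, 14 (2 points).
  x = 13: rhs = 9, matching y values: 3, 14 (2 points).
  x = 14: rhs = 2, matching y values: 6, 11 (2 points).
  x = 15: rhs = 11, matching y values: none (0 points).
  x = 16: rhs = 8, matching y values: 5, 12 (2 points).
Total affine count: 23.
Full point count |E(F_17)| = 23 + 1 = 24.
Hasse bound: |24 − (17+1)| = |6| = 6 ≤ 2√17 ≈ 8.2462 ✓.


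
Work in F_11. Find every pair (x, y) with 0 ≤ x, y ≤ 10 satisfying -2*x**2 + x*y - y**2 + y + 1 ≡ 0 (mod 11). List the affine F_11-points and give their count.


Affine F_11-points: {(0, 4), (0, 8), (1, 1), (2, 4), (2, 10), (3, 5), (3, 10), (4, 8), (5, 1), (5, 5)}; count = 10.

For each of the 121 pairs (x, y) ∈ F_11², evaluate f(x, y) mod 11. Record the zeros.
  x = 0: [0↦1, 1↦1, 2↦10, 3↦6, 4↦0, 5↦3, 6↦4, 7↦3, 8↦0, 9↦6, 10↦10]  zeros at y ∈ {4, 8}
  x = 1: [0↦10, 1↦0, 2↦10, 3↦7, 4↦2, 5↦6, 6↦8, 7↦8, 8↦6, 9↦2, 10↦7]  zeros at y ∈ {1}
  x = 2: [0↦4, 1↦6, 2↦6, 3↦4, 4↦0, 5↦5, 6↦8, 7↦9, 8↦8, 9↦5, 10↦0]  zeros at y ∈ {4, 10}
  x = 3: [0↦5, 1↦8, 2↦9, 3↦8, 4↦5, 5↦0, 6↦4, 7↦6, 8↦6, 9↦4, 10↦0]  zeros at y ∈ {5, 10}
  x = 4: [0↦2, 1↦6, 2↦8, 3↦8, 4↦6, 5↦2, 6↦7, 7↦10, 8↦0, 9↦10, 10↦7]  zeros at y ∈ {8}
  x = 5: [0↦6, 1↦0, 2↦3, 3↦4, 4↦3, 5↦0, 6↦6, 7↦10, 8↦1, 9↦1, 10↦10]  zeros at y ∈ {1, 5}
  x = 6: [0↦6, 1↦1, 2↦5, 3↦7, 4↦7, 5↦5, 6↦1, 7↦6, 8↦9, 9↦10, 10↦9]  zeros at y ∈ ∅
  x = 7: [0↦2, 1↦9, 2↦3, 3↦6, 4↦7, 5↦6, 6↦3, 7↦9, 8↦2, 9↦4, 10↦4]  zeros at y ∈ ∅
  x = 8: [0↦5, 1↦2, 2↦8, 3↦1, 4↦3, 5↦3, 6↦1, 7↦8, 8↦2, 9↦5, 10↦6]  zeros at y ∈ ∅
  x = 9: [0↦4, 1↦2, 2↦9, 3↦3, 4↦6, 5↦7, 6↦6, 7↦3, 8↦9, 9↦2, 10↦4]  zeros at y ∈ ∅
  x = 10: [0↦10, 1↦9, 2↦6, 3↦1, 4↦5, 5↦7, 6↦7, 7↦5, 8↦1, 9↦6, 10↦9]  zeros at y ∈ ∅
Collecting zeros: affine points = {(0, 4), (0, 8), (1, 1), (2, 4), (2, 10), (3, 5), (3, 10), (4, 8), (5, 1), (5, 5)}.
Total count |C(F_11)_aff| = 10.


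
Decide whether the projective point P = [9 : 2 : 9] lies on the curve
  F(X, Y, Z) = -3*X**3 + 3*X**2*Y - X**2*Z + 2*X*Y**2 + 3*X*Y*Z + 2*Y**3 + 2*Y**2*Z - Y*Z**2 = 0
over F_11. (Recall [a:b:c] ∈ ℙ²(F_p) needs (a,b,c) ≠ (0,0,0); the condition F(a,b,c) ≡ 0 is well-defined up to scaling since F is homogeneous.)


F(9,2,9) ≡ 1 (mod 11); P is NOT on the curve.

Evaluate F(9, 2, 9) term-by-term (mod 11).
  -3*X**3 ↦ -3·729·1·1 = -2187
  3*X**2*Y ↦ 3·81·2·1 = 486
  -X**2*Z ↦ -1·81·1·9 = -729
  2*X*Y**2 ↦ 2·9·4·1 = 72
  3*X*Y*Z ↦ 3·9·2·9 = 486
  2*Y**3 ↦ 2·1·8·1 = 16
  2*Y**2*Z ↦ 2·1·4·9 = 72
  -Y*Z**2 ↦ -1·1·2·81 = -162
Sum: F(9, 2, 9) = (-2187) + (486) + (-729) + (72) + (486) + (16) + (72) + (-162) = -1946.
Reducing mod 11: -1946 ≡ 1 (mod 11).
Since F(a, b, c) ≡ 1 ≠ 0 (mod 11), P does NOT lie on the curve.


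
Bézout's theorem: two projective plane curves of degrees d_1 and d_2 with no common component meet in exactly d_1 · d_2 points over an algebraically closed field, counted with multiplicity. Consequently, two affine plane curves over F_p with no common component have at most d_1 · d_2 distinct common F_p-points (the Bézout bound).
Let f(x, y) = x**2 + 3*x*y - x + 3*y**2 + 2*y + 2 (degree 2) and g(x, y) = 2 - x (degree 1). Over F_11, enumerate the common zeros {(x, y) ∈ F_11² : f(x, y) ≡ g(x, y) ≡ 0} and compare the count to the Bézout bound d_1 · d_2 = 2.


Common zeros: {(2, 3), (2, 9)}; count = 2; Bézout bound = 2.

deg(f) = 2, deg(g) = 1, so Bézout bound = 2.
Scan x ∈ F_11. For each x, list the y ∈ F_11 with f(x, y) ≡ 0 and those with g(x, y) ≡ 0 (mod 11); the common zeros in that column are the intersection.
  x = 0: f ≡ 0 at y ∈ ∅; g ≡ 0 at y ∈ ∅; common: ∅.
  x = 1: f ≡ 0 at y ∈ {3, 10}; g ≡ 0 at y ∈ ∅; common: ∅.
  x = 2: f ≡ 0 at y ∈ {3, 9}; g ≡ 0 at y ∈ {0, 1, 2, 3, 4, 5, 6, 7, 8, 9, 10}; common: {3, 9}.
  x = 3: f ≡ 0 at y ∈ {1, 10}; g ≡ 0 at y ∈ ∅; common: ∅.
  x = 4: f ≡ 0 at y ∈ ∅; g ≡ 0 at y ∈ ∅; common: ∅.
  x = 5: f ≡ 0 at y ∈ {0, 9}; g ≡ 0 at y ∈ ∅; common: ∅.
  x = 6: f ≡ 0 at y ∈ {1, 7}; g ≡ 0 at y ∈ ∅; common: ∅.
  x = 7: f ≡ 0 at y ∈ {0, 7}; g ≡ 0 at y ∈ ∅; common: ∅.
  x = 8: f ≡ 0 at y ∈ ∅; g ≡ 0 at y ∈ ∅; common: ∅.
  x = 9: f ≡ 0 at y ∈ ∅; g ≡ 0 at y ∈ ∅; common: ∅.
  x = 10: f ≡ 0 at y ∈ ∅; g ≡ 0 at y ∈ ∅; common: ∅.
Collecting: common zeros = {(2, 3), (2, 9)}, so the count is 2.
Comparison with the Bézout bound: 2 ≤ 2 = deg(f)·deg(g), as expected for curves with no common component (the bound is attained).


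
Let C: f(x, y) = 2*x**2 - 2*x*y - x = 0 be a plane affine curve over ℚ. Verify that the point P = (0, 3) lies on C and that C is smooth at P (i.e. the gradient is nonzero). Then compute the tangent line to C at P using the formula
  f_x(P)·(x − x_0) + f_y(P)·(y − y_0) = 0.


Tangent line at P: -7*x = 0.

Step 1: f(0, 3) = 0, so P lies on C.
Step 2: partial derivatives
  f_x(x, y) = 4*x - 2*y - 1, f_y(x, y) = -2*x.
  f_x(P) = -7, f_y(P) = 0 (gradient nonzero, so P is smooth).
Step 3: tangent line at P: -7·(x − 0) + 0·(y − 3) = 0.
Expanding: -7*x = 0.


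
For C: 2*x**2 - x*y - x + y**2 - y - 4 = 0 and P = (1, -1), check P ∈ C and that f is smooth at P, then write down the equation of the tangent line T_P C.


Tangent line at P: 4*x - 4*y - 8 = 0.

Step 1: f(1, -1) = 0, so P lies on C.
Step 2: partial derivatives
  f_x(x, y) = 4*x - y - 1, f_y(x, y) = -x + 2*y - 1.
  f_x(P) = 4, f_y(P) = -4 (gradient nonzero, so P is smooth).
Step 3: tangent line at P: 4·(x − 1) + -4·(y − -1) = 0.
Expanding: 4*x - 4*y - 8 = 0.


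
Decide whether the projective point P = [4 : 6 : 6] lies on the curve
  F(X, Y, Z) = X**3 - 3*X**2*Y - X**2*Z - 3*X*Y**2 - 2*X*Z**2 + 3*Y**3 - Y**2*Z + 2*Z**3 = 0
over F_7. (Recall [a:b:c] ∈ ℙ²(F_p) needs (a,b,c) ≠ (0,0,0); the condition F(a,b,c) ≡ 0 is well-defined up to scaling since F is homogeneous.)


F(4,6,6) ≡ 6 (mod 7); P is NOT on the curve.

Evaluate F(4, 6, 6) term-by-term (mod 7).
  X**3 ↦ 1·64·1·1 = 64
  -3*X**2*Y ↦ -3·16·6·1 = -288
  -X**2*Z ↦ -1·16·1·6 = -96
  -3*X*Y**2 ↦ -3·4·36·1 = -432
  -2*X*Z**2 ↦ -2·4·1·36 = -288
  3*Y**3 ↦ 3·1·216·1 = 648
  -Y**2*Z ↦ -1·1·36·6 = -216
  2*Z**3 ↦ 2·1·1·216 = 432
Sum: F(4, 6, 6) = (64) + (-288) + (-96) + (-432) + (-288) + (648) + (-216) + (432) = -176.
Reducing mod 7: -176 ≡ 6 (mod 7).
Since F(a, b, c) ≡ 6 ≠ 0 (mod 7), P does NOT lie on the curve.


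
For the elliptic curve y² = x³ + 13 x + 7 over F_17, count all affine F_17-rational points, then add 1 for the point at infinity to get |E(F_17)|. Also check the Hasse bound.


Affine points = {(1, 2), (1, 15), (4, 2), (4, 15), (7, 4), (7, 13), (10, 7), (10, 10), (11, 6), (11, 11), (12, 2), (12, 15), (14, 3), (14, 14)}; affine count = 14; |E(F_17)| = 15.

Discriminant check: Δ ∝ 4a³ + 27b² = 4·13³ + 27·7² = 4·2197 + 27·49 ≡ 13 (mod 17). Nonzero ⇒ E is nonsingular.
For each x ∈ F_17, compute rhs = x³ + 13·x + 7 mod 17, then count y ∈ F_17 with y² ≡ rhs.
  x = 0: rhs = 7, matching y values: none (0 points).
  x = 1: rhs = 4, matching y values: 2, 15 (2 points).
  x = 2: rhs = 7, matching y values: none (0 points).
  x = 3: rhs = 5, matching y values: none (0 points).
  x = 4: rhs = 4, matching y values: 2, 15 (2 points).
  x = 5: rhs = 10, matching y values: none (0 points).
  x = 6: rhs = 12, matching y values: none (0 points).
  x = 7: rhs = 16, matching y values: 4, 13 (2 points).
  x = 8: rhs = 11, matching y values: none (0 points).
  x = 9: rhs = 3, matching y values: none (0 points).
  x = 10: rhs = 15, matching y values: 7, 10 (2 points).
  x = 11: rhs = 2, matching y values: 6, 11 (2 points).
  x = 12: rhs = 4, matching y values: 2, 15 (2 points).
  x = 13: rhs = 10, matching y values: none (0 points).
  x = 14: rhs = 9, matching y values: 3, 14 (2 points).
  x = 15: rhs = 7, matching y values: none (0 points).
  x = 16: rhs = 10, matching y values: none (0 points).
Total affine count: 14.
Full point count |E(F_17)| = 14 + 1 = 15.
Hasse bound: |15 − (17+1)| = |-3| = 3 ≤ 2√17 ≈ 8.2462 ✓.


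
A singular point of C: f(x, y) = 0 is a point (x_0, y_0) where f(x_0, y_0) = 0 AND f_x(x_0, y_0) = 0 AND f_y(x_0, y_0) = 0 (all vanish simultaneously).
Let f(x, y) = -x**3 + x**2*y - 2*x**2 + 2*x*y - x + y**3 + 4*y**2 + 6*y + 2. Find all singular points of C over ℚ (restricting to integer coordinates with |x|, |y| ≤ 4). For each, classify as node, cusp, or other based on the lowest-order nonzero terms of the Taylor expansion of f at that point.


Singular points: {(-1, -1)}; classification: cusp.

Compute partial derivatives:
  f_x = -3*x**2 + 2*x*y - 4*x + 2*y - 1.
  f_y = x**2 + 2*x + 3*y**2 + 8*y + 6.
Scan x_0 ∈ {−4, ..., 4}. For each x_0, f_y(x_0, y) is a polynomial in y; find its integer roots y ∈ {−4, ..., 4}, then test f_x and f at those candidates.
  x = -4: f_y(-4, y) = 3*y**2 + 8*y + 14; no integer root y with |y| ≤ 4.
  x = -3: f_y(-3, y) = 3*y**2 + 8*y + 9; no integer root y with |y| ≤ 4.
  x = -2: f_y(-2, y) = 3*y**2 + 8*y + 6; no integer root y with |y| ≤ 4.
  x = -1: f_y(-1, y) = 3*y**2 + 8*y + 5; vanishes at y ∈ {-1}. (-1, -1): f_x = 0, f = 0 — SINGULAR.
  x = 0: f_y(0, y) = 3*y**2 + 8*y + 6; no integer root y with |y| ≤ 4.
  x = 1: f_y(1, y) = 3*y**2 + 8*y + 9; no integer root y with |y| ≤ 4.
  x = 2: f_y(2, y) = 3*y**2 + 8*y + 14; no integer root y with |y| ≤ 4.
  x = 3: f_y(3, y) = 3*y**2 + 8*y + 21; no integer root y with |y| ≤ 4.
  x = 4: f_y(4, y) = 3*y**2 + 8*y + 30; no integer root y with |y| ≤ 4.
Only singular point on the grid: (-1, -1).
Classify: substitute x = -1 + u, y = -1 + v and expand: f = -u**3 + u**2*v + v**3 + v**2.
No constant or linear terms (consistent with a singular point). Quadratic part: v**2. Cubic part: -u**3 + u**2*v + v**3.
The quadratic part v**2 is a perfect square, so there is a single (double) tangent line v = 0, i.e. y = -1. Restricting the cubic part to that line (v = 0) leaves -u**3 ≠ 0, so f is not divisible by v and the branch is v² ≈ u**3 to lowest order — this is a cusp.
Classification: cusp.


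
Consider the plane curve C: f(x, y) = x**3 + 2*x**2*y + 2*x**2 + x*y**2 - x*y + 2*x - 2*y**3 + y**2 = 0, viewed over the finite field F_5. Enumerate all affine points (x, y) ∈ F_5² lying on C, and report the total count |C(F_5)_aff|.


Affine F_5-points: {(0, 0), (0, 3), (1, 0), (2, 0), (4, 1)}; count = 5.

For each of the 25 pairs (x, y) ∈ F_5², evaluate f(x, y) mod 5. Record the zeros.
  x = 0: [0↦0, 1↦4, 2↦3, 3↦0, 4↦3]  zeros at y ∈ {0, 3}
  x = 1: [0↦0, 1↦1, 2↦4, 3↦2, 4↦3]  zeros at y ∈ {0}
  x = 2: [0↦0, 1↦2, 2↦3, 3↦1, 4↦4]  zeros at y ∈ {0}
  x = 3: [0↦1, 1↦3, 2↦1, 3↦3, 4↦2]  zeros at y ∈ ∅
  x = 4: [0↦4, 1↦0, 2↦4, 3↦4, 4↦3]  zeros at y ∈ {1}
Collecting zeros: affine points = {(0, 0), (0, 3), (1, 0), (2, 0), (4, 1)}.
Total count |C(F_5)_aff| = 5.


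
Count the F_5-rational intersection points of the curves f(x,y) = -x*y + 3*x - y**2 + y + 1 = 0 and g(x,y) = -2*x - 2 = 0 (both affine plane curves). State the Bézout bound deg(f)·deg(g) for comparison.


Common zeros: {(4, 3), (4, 4)}; count = 2; Bézout bound = 2.

deg(f) = 2, deg(g) = 1, so Bézout bound = 2.
Scan x ∈ F_5. For each x, list the y ∈ F_5 with f(x, y) ≡ 0 and those with g(x, y) ≡ 0 (mod 5); the common zeros in that column are the intersection.
  x = 0: f ≡ 0 at y ∈ {3}; g ≡ 0 at y ∈ ∅; common: ∅.
  x = 1: f ≡ 0 at y ∈ {2, 3}; g ≡ 0 at y ∈ ∅; common: ∅.
  x = 2: f ≡ 0 at y ∈ {1, 3}; g ≡ 0 at y ∈ ∅; common: ∅.
  x = 3: f ≡ 0 at y ∈ {0, 3}; g ≡ 0 at y ∈ ∅; common: ∅.
  x = 4: f ≡ 0 at y ∈ {3, 4}; g ≡ 0 at y ∈ {0, 1, 2, 3, 4}; common: {3, 4}.
Collecting: common zeros = {(4, 3), (4, 4)}, so the count is 2.
Comparison with the Bézout bound: 2 ≤ 2 = deg(f)·deg(g), as expected for curves with no common component (the bound is attained).


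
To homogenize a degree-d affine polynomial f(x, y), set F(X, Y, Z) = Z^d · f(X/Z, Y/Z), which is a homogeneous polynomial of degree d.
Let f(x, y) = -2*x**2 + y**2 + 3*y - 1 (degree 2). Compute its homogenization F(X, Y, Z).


F(X, Y, Z) = -2*X**2 + Y**2 + 3*Y*Z - Z**2

deg(f) = 2.
Substitute x = X/Z, y = Y/Z into f, then multiply by Z^2.
  monomial -2·x^2·y^0 ↦ -2·X^2·Y^0·Z^0.
  monomial 1·x^0·y^2 ↦ 1·X^0·Y^2·Z^0.
  monomial 3·x^0·y^1 ↦ 3·X^0·Y^1·Z^1.
  monomial -1·x^0·y^0 ↦ -1·X^0·Y^0·Z^2.
Collecting: F(X, Y, Z) = -2*X**2 + Y**2 + 3*Y*Z - Z**2.


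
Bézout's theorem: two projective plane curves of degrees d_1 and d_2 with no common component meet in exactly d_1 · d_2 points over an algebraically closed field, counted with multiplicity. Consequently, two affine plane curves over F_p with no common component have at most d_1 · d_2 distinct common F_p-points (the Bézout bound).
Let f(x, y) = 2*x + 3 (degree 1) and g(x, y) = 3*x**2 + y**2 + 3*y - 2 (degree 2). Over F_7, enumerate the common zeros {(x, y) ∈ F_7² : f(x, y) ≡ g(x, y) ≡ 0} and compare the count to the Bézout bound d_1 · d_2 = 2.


Common zeros: {(2, 1), (2, 3)}; count = 2; Bézout bound = 2.

deg(f) = 1, deg(g) = 2, so Bézout bound = 2.
Scan x ∈ F_7. For each x, list the y ∈ F_7 with f(x, y) ≡ 0 and those with g(x, y) ≡ 0 (mod 7); the common zeros in that column are the intersection.
  x = 0: f ≡ 0 at y ∈ ∅; g ≡ 0 at y ∈ ∅; common: ∅.
  x = 1: f ≡ 0 at y ∈ ∅; g ≡ 0 at y ∈ ∅; common: ∅.
  x = 2: f ≡ 0 at y ∈ {0, 1, 2, 3, 4, 5, 6}; g ≡ 0 at y ∈ {1, 3}; common: {1, 3}.
  x = 3: f ≡ 0 at y ∈ ∅; g ≡ 0 at y ∈ {2}; common: ∅.
  x = 4: f ≡ 0 at y ∈ ∅; g ≡ 0 at y ∈ {2}; common: ∅.
  x = 5: f ≡ 0 at y ∈ ∅; g ≡ 0 at y ∈ {1, 3}; common: ∅.
  x = 6: f ≡ 0 at y ∈ ∅; g ≡ 0 at y ∈ ∅; common: ∅.
Collecting: common zeros = {(2, 1), (2, 3)}, so the count is 2.
Comparison with the Bézout bound: 2 ≤ 2 = deg(f)·deg(g), as expected for curves with no common component (the bound is attained).


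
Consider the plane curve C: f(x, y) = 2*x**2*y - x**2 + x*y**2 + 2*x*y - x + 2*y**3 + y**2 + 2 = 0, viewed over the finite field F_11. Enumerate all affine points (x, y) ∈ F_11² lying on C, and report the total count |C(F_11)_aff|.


Affine F_11-points: {(0, 2), (0, 7), (1, 0), (1, 4), (1, 6), (2, 4), (2, 7), (4, 10), (5, 2), (9, 0), (10, 10)}; count = 11.

For each of the 121 pairs (x, y) ∈ F_11², evaluate f(x, y) mod 11. Record the zeros.
  x = 0: [0↦2, 1↦5, 2↦0, 3↦10, 4↦3, 5↦2, 6↦8, 7↦0, 8↦1, 9↦1, 10↦1]  zeros at y ∈ {2, 7}
  x = 1: [0↦0, 1↦8, 2↦10, 3↦7, 4↦0, 5↦1, 6↦0, 7↦9, 8↦7, 9↦6, 10↦7]  zeros at y ∈ {0, 4, 6}
  x = 2: [0↦7, 1↦2, 2↦4, 3↦3, 4↦0, 5↦7, 6↦3, 7↦0, 8↦10, 9↦1, 10↦7]  zeros at y ∈ {4, 7}
  x = 3: [0↦1, 1↦9, 2↦4, 3↦9, 4↦3, 5↦9, 6↦6, 7↦6, 8↦10, 9↦8, 10↦1]  zeros at y ∈ ∅
  x = 4: [0↦4, 1↦7, 2↦10, 3↦3, 4↦9, 5↦7, 6↦9, 7↦5, 8↦7, 9↦5, 10↦0]  zeros at y ∈ {10}
  x = 5: [0↦5, 1↦7, 2↦0, 3↦7, 4↦7, 5↦1, 6↦1, 7↦8, 8↦1, 9↦3, 10↦4]  zeros at y ∈ {2}
  x = 6: [0↦4, 1↦9, 2↦7, 3↦10, 4↦8, 5↦2, 6↦4, 7↦4, 8↦3, 9↦2, 10↦2]  zeros at y ∈ ∅
  x = 7: [0↦1, 1↦2, 2↦9, 3↦1, 4↦1, 5↦10, 6↦7, 7↦4, 8↦2, 9↦2, 10↦5]  zeros at y ∈ ∅
  x = 8: [0↦7, 1↦8, 2↦6, 3↦2, 4↦8, 5↦3, 6↦10, 7↦8, 8↦9, 9↦3, 10↦2]  zeros at y ∈ ∅
  x = 9: [0↦0, 1↦5, 2↦9, 3↦2, 4↦7, 5↦3, 6↦2, 7↦5, 8↦2, 9↦5, 10↦4]  zeros at y ∈ {0}
  x = 10: [0↦2, 1↦4, 2↦7, 3↦1, 4↦9, 5↦10, 6↦5, 7↦6, 8↦3, 9↦8, 10↦0]  zeros at y ∈ {10}
Collecting zeros: affine points = {(0, 2), (0, 7), (1, 0), (1, 4), (1, 6), (2, 4), (2, 7), (4, 10), (5, 2), (9, 0), (10, 10)}.
Total count |C(F_11)_aff| = 11.


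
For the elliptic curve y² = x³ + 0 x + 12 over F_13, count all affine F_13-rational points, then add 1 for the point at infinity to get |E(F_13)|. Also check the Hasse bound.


Affine points = {(0, 5), (0, 8), (1, 0), (3, 0), (7, 2), (7, 11), (8, 2), (8, 11), (9, 0), (11, 2), (11, 11)}; affine count = 11; |E(F_13)| = 12.

Discriminant check: Δ ∝ 4a³ + 27b² = 4·0³ + 27·12² = 4·0 + 27·144 ≡ 1 (mod 13). Nonzero ⇒ E is nonsingular.
For each x ∈ F_13, compute rhs = x³ + 0·x + 12 mod 13, then count y ∈ F_13 with y² ≡ rhs.
  x = 0: rhs = 12, matching y values: 5, 8 (2 points).
  x = 1: rhs = 0, matching y values: 0 (1 points).
  x = 2: rhs = 7, matching y values: none (0 points).
  x = 3: rhs = 0, matching y values: 0 (1 points).
  x = 4: rhs = 11, matching y values: none (0 points).
  x = 5: rhs = 7, matching y values: none (0 points).
  x = 6: rhs = 7, matching y values: none (0 points).
  x = 7: rhs = 4, matching y values: 2, 11 (2 points).
  x = 8: rhs = 4, matching y values: 2, 11 (2 points).
  x = 9: rhs = 0, matching y values: 0 (1 points).
  x = 10: rhs = 11, matching y values: none (0 points).
  x = 11: rhs = 4, matching y values: 2, 11 (2 points).
  x = 12: rhs = 11, matching y values: none (0 points).
Total affine count: 11.
Full point count |E(F_13)| = 11 + 1 = 12.
Hasse bound: |12 − (13+1)| = |-2| = 2 ≤ 2√13 ≈ 7.2111 ✓.


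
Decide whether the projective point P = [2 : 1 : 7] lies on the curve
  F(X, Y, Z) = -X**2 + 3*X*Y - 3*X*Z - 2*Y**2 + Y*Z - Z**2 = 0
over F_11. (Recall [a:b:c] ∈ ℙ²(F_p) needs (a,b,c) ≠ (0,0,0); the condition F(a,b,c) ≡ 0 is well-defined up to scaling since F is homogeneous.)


F(2,1,7) ≡ 4 (mod 11); P is NOT on the curve.

Evaluate F(2, 1, 7) term-by-term (mod 11).
  -X**2 ↦ -1·4·1·1 = -4
  3*X*Y ↦ 3·2·1·1 = 6
  -3*X*Z ↦ -3·2·1·7 = -42
  -2*Y**2 ↦ -2·1·1·1 = -2
  Y*Z ↦ 1·1·1·7 = 7
  -Z**2 ↦ -1·1·1·49 = -49
Sum: F(2, 1, 7) = (-4) + (6) + (-42) + (-2) + (7) + (-49) = -84.
Reducing mod 11: -84 ≡ 4 (mod 11).
Since F(a, b, c) ≡ 4 ≠ 0 (mod 11), P does NOT lie on the curve.


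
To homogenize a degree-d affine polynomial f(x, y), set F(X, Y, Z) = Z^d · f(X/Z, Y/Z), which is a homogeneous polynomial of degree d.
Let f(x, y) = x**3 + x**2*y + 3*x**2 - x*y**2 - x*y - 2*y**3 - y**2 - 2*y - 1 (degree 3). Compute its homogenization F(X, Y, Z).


F(X, Y, Z) = X**3 + X**2*Y + 3*X**2*Z - X*Y**2 - X*Y*Z - 2*Y**3 - Y**2*Z - 2*Y*Z**2 - Z**3

deg(f) = 3.
Substitute x = X/Z, y = Y/Z into f, then multiply by Z^3.
  monomial 1·x^3·y^0 ↦ 1·X^3·Y^0·Z^0.
  monomial 1·x^2·y^1 ↦ 1·X^2·Y^1·Z^0.
  monomial 3·x^2·y^0 ↦ 3·X^2·Y^0·Z^1.
  monomial -1·x^1·y^2 ↦ -1·X^1·Y^2·Z^0.
  monomial -1·x^1·y^1 ↦ -1·X^1·Y^1·Z^1.
  monomial -2·x^0·y^3 ↦ -2·X^0·Y^3·Z^0.
  monomial -1·x^0·y^2 ↦ -1·X^0·Y^2·Z^1.
  monomial -2·x^0·y^1 ↦ -2·X^0·Y^1·Z^2.
  monomial -1·x^0·y^0 ↦ -1·X^0·Y^0·Z^3.
Collecting: F(X, Y, Z) = X**3 + X**2*Y + 3*X**2*Z - X*Y**2 - X*Y*Z - 2*Y**3 - Y**2*Z - 2*Y*Z**2 - Z**3.


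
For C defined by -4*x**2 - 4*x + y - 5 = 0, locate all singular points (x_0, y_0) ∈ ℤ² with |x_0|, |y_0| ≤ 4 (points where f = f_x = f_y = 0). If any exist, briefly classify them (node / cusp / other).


No singular points in the scanned grid; C is smooth there.

Compute partial derivatives:
  f_x = -8*x - 4.
  f_y = 1.
f_y = 1 is a nonzero constant, so f_y never vanishes: no point (x, y) can satisfy f = f_x = f_y = 0. In particular no (x, y) ∈ {−4, ..., 4}² is singular; the curve is smooth.


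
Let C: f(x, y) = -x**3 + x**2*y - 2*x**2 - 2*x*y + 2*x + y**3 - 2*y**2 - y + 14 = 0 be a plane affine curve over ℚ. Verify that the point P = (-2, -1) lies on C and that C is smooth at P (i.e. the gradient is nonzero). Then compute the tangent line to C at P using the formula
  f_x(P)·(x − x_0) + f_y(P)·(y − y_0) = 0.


Tangent line at P: 4*x + 14*y + 22 = 0.

Step 1: f(-2, -1) = 0, so P lies on C.
Step 2: partial derivatives
  f_x(x, y) = -3*x**2 + 2*x*y - 4*x - 2*y + 2, f_y(x, y) = x**2 - 2*x + 3*y**2 - 4*y - 1.
  f_x(P) = 4, f_y(P) = 14 (gradient nonzero, so P is smooth).
Step 3: tangent line at P: 4·(x − -2) + 14·(y − -1) = 0.
Expanding: 4*x + 14*y + 22 = 0.


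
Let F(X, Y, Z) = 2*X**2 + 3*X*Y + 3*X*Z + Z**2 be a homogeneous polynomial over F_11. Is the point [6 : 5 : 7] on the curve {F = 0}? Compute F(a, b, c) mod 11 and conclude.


F(6,5,7) ≡ 7 (mod 11); P is NOT on the curve.

Evaluate F(6, 5, 7) term-by-term (mod 11).
  2*X**2 ↦ 2·36·1·1 = 72
  3*X*Y ↦ 3·6·5·1 = 90
  3*X*Z ↦ 3·6·1·7 = 126
  Z**2 ↦ 1·1·1·49 = 49
Sum: F(6, 5, 7) = (72) + (90) + (126) + (49) = 337.
Reducing mod 11: 337 ≡ 7 (mod 11).
Since F(a, b, c) ≡ 7 ≠ 0 (mod 11), P does NOT lie on the curve.


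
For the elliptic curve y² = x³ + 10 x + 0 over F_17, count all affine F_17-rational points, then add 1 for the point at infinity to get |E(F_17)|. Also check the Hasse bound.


Affine points = {(0, 0), (4, 6), (4, 11), (6, 2), (6, 15), (11, 8), (11, 9), (13, 7), (13, 10)}; affine count = 9; |E(F_17)| = 10.

Discriminant check: Δ ∝ 4a³ + 27b² = 4·10³ + 27·0² = 4·1000 + 27·0 ≡ 5 (mod 17). Nonzero ⇒ E is nonsingular.
For each x ∈ F_17, compute rhs = x³ + 10·x + 0 mod 17, then count y ∈ F_17 with y² ≡ rhs.
  x = 0: rhs = 0, matching y values: 0 (1 points).
  x = 1: rhs = 11, matching y values: none (0 points).
  x = 2: rhs = 11, matching y values: none (0 points).
  x = 3: rhs = 6, matching y values: none (0 points).
  x = 4: rhs = 2, matching y values: 6, 11 (2 points).
  x = 5: rhs = 5, matching y values: none (0 points).
  x = 6: rhs = 4, matching y values: 2, 15 (2 points).
  x = 7: rhs = 5, matching y values: none (0 points).
  x = 8: rhs = 14, matching y values: none (0 points).
  x = 9: rhs = 3, matching y values: none (0 points).
  x = 10: rhs = 12, matching y values: none (0 points).
  x = 11: rhs = 13, matching y values: 8, 9 (2 points).
  x = 12: rhs = 12, matching y values: none (0 points).
  x = 13: rhs = 15, matching y values: 7, 10 (2 points).
  x = 14: rhs = 11, matching y values: none (0 points).
  x = 15: rhs = 6, matching y values: none (0 points).
  x = 16: rhs = 6, matching y values: none (0 points).
Total affine count: 9.
Full point count |E(F_17)| = 9 + 1 = 10.
Hasse bound: |10 − (17+1)| = |-8| = 8 ≤ 2√17 ≈ 8.2462 ✓.


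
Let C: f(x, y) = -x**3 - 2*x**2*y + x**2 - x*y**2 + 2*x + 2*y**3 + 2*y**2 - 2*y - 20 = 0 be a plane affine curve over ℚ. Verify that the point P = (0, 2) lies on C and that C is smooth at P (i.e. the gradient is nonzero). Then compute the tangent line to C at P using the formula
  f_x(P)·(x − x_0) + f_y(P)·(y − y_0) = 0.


Tangent line at P: -2*x + 30*y - 60 = 0.

Step 1: f(0, 2) = 0, so P lies on C.
Step 2: partial derivatives
  f_x(x, y) = -3*x**2 - 4*x*y + 2*x - y**2 + 2, f_y(x, y) = -2*x**2 - 2*x*y + 6*y**2 + 4*y - 2.
  f_x(P) = -2, f_y(P) = 30 (gradient nonzero, so P is smooth).
Step 3: tangent line at P: -2·(x − 0) + 30·(y − 2) = 0.
Expanding: -2*x + 30*y - 60 = 0.


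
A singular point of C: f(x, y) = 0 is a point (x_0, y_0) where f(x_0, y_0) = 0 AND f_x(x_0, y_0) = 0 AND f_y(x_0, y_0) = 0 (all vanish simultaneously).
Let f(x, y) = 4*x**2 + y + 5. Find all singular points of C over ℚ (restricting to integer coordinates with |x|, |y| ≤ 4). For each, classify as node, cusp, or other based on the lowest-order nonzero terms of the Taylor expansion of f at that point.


No singular points in the scanned grid; C is smooth there.

Compute partial derivatives:
  f_x = 8*x.
  f_y = 1.
f_y = 1 is a nonzero constant, so f_y never vanishes: no point (x, y) can satisfy f = f_x = f_y = 0. In particular no (x, y) ∈ {−4, ..., 4}² is singular; the curve is smooth.


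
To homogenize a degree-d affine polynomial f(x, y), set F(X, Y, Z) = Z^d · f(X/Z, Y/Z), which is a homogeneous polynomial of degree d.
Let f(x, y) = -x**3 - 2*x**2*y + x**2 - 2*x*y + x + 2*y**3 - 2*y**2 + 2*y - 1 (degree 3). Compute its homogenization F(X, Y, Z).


F(X, Y, Z) = -X**3 - 2*X**2*Y + X**2*Z - 2*X*Y*Z + X*Z**2 + 2*Y**3 - 2*Y**2*Z + 2*Y*Z**2 - Z**3

deg(f) = 3.
Substitute x = X/Z, y = Y/Z into f, then multiply by Z^3.
  monomial -1·x^3·y^0 ↦ -1·X^3·Y^0·Z^0.
  monomial -2·x^2·y^1 ↦ -2·X^2·Y^1·Z^0.
  monomial 1·x^2·y^0 ↦ 1·X^2·Y^0·Z^1.
  monomial -2·x^1·y^1 ↦ -2·X^1·Y^1·Z^1.
  monomial 1·x^1·y^0 ↦ 1·X^1·Y^0·Z^2.
  monomial 2·x^0·y^3 ↦ 2·X^0·Y^3·Z^0.
  monomial -2·x^0·y^2 ↦ -2·X^0·Y^2·Z^1.
  monomial 2·x^0·y^1 ↦ 2·X^0·Y^1·Z^2.
  monomial -1·x^0·y^0 ↦ -1·X^0·Y^0·Z^3.
Collecting: F(X, Y, Z) = -X**3 - 2*X**2*Y + X**2*Z - 2*X*Y*Z + X*Z**2 + 2*Y**3 - 2*Y**2*Z + 2*Y*Z**2 - Z**3.


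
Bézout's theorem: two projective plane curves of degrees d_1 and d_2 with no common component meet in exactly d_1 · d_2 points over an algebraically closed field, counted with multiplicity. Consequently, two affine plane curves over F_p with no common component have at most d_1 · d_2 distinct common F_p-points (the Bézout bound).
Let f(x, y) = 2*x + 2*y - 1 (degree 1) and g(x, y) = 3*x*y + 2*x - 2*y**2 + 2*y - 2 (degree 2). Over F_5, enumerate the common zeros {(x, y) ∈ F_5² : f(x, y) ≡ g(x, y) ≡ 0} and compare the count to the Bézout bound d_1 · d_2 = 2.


Common zeros: {(4, 4)}; count = 1; Bézout bound = 2.

deg(f) = 1, deg(g) = 2, so Bézout bound = 2.
Scan x ∈ F_5. For each x, list the y ∈ F_5 with f(x, y) ≡ 0 and those with g(x, y) ≡ 0 (mod 5); the common zeros in that column are the intersection.
  x = 0: f ≡ 0 at y ∈ {3}; g ≡ 0 at y ∈ ∅; common: ∅.
  x = 1: f ≡ 0 at y ∈ {2}; g ≡ 0 at y ∈ {0}; common: ∅.
  x = 2: f ≡ 0 at y ∈ {1}; g ≡ 0 at y ∈ {2}; common: ∅.
  x = 3: f ≡ 0 at y ∈ {0}; g ≡ 0 at y ∈ ∅; common: ∅.
  x = 4: f ≡ 0 at y ∈ {4}; g ≡ 0 at y ∈ {3, 4}; common: {4}.
Collecting: common zeros = {(4, 4)}, so the count is 1.
Comparison with the Bézout bound: 1 ≤ 2 = deg(f)·deg(g), as expected for curves with no common component (the affine F_5-count falls short of the bound because intersections may lie at infinity, over extension fields, or carry multiplicity).


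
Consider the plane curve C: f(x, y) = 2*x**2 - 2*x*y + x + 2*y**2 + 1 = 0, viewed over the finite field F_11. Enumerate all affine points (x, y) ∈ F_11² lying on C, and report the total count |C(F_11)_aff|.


Affine F_11-points: {(0, 4), (0, 7), (1, 5), (1, 7), (2, 0), (2, 2), (3, 0), (3, 3), (5, 2), (5, 3), (9, 4), (9, 5)}; count = 12.

For each of the 121 pairs (x, y) ∈ F_11², evaluate f(x, y) mod 11. Record the zeros.
  x = 0: [0↦1, 1↦3, 2↦9, 3↦8, 4↦0, 5↦7, 6↦7, 7↦0, 8↦8, 9↦9, 10↦3]  zeros at y ∈ {4, 7}
  x = 1: [0↦4, 1↦4, 2↦8, 3↦5, 4↦6, 5↦0, 6↦9, 7↦0, 8↦6, 9↦5, 10↦8]  zeros at y ∈ {5, 7}
  x = 2: [0↦0, 1↦9, 2↦0, 3↦6, 4↦5, 5↦8, 6↦4, 7↦4, 8↦8, 9↦5, 10↦6]  zeros at y ∈ {0, 2}
  x = 3: [0↦0, 1↦7, 2↦7, 3↦0, 4↦8, 5↦9, 6↦3, 7↦1, 8↦3, 9↦9, 10↦8]  zeros at y ∈ {0, 3}
  x = 4: [0↦4, 1↦9, 2↦7, 3↦9, 4↦4, 5↦3, 6↦6, 7↦2, 8↦2, 9↦6, 10↦3]  zeros at y ∈ ∅
  x = 5: [0↦1, 1↦4, 2↦0, 3↦0, 4↦4, 5↦1, 6↦2, 7↦7, 8↦5, 9↦7, 10↦2]  zeros at y ∈ {2, 3}
  x = 6: [0↦2, 1↦3, 2↦8, 3↦6, 4↦8, 5↦3, 6↦2, 7↦5, 8↦1, 9↦1, 10↦5]  zeros at y ∈ ∅
  x = 7: [0↦7, 1↦6, 2↦9, 3↦5, 4↦5, 5↦9, 6↦6, 7↦7, 8↦1, 9↦10, 10↦1]  zeros at y ∈ ∅
  x = 8: [0↦5, 1↦2, 2↦3, 3↦8, 4↦6, 5↦8, 6↦3, 7↦2, 8↦5, 9↦1, 10↦1]  zeros at y ∈ ∅
  x = 9: [0↦7, 1↦2, 2↦1, 3↦4, 4↦0, 5↦0, 6↦4, 7↦1, 8↦2, 9↦7, 10↦5]  zeros at y ∈ {4, 5}
  x = 10: [0↦2, 1↦6, 2↦3, 3↦4, 4↦9, 5↦7, 6↦9, 7↦4, 8↦3, 9↦6, 10↦2]  zeros at y ∈ ∅
Collecting zeros: affine points = {(0, 4), (0, 7), (1, 5), (1, 7), (2, 0), (2, 2), (3, 0), (3, 3), (5, 2), (5, 3), (9, 4), (9, 5)}.
Total count |C(F_11)_aff| = 12.


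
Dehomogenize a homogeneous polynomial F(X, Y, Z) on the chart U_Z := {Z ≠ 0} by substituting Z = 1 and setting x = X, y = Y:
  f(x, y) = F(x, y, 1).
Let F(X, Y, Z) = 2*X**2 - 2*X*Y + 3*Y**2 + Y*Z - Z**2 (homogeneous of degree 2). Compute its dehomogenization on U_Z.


f(x, y) = 2*x**2 - 2*x*y + 3*y**2 + y - 1

On U_Z we set Z = 1. Each monomial c·X^i·Y^j·Z^k in F becomes c·x^i·y^j·1^k = c·x^i·y^j.
Substituting Z = 1: F(X, Y, 1) = 2*x**2 - 2*x*y + 3*y**2 + y - 1.
Note: deg(f) ≤ deg(F) = 2; strict inequality happens when F is divisible by Z (lost terms).


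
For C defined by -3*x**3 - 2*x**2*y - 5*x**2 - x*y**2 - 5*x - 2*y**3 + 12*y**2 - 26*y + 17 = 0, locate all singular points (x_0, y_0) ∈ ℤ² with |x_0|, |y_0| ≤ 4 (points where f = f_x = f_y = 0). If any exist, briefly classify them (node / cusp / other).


Singular points: {(-1, 2)}; classification: cusp.

Compute partial derivatives:
  f_x = -9*x**2 - 4*x*y - 10*x - y**2 - 5.
  f_y = -2*x**2 - 2*x*y - 6*y**2 + 24*y - 26.
Scan x_0 ∈ {−4, ..., 4}. For each x_0, f_y(x_0, y) is a polynomial in y; find its integer roots y ∈ {−4, ..., 4}, then test f_x and f at those candidates.
  x = -4: f_y(-4, y) = -6*y**2 + 32*y - 58; no integer root y with |y| ≤ 4.
  x = -3: f_y(-3, y) = -6*y**2 + 30*y - 44; no integer root y with |y| ≤ 4.
  x = -2: f_y(-2, y) = -6*y**2 + 28*y - 34; no integer root y with |y| ≤ 4.
  x = -1: f_y(-1, y) = -6*y**2 + 26*y - 28; vanishes at y ∈ {2}. (-1, 2): f_x = 0, f = 0 — SINGULAR.
  x = 0: f_y(0, y) = -6*y**2 + 24*y - 26; no integer root y with |y| ≤ 4.
  x = 1: f_y(1, y) = -6*y**2 + 22*y - 28; no integer root y with |y| ≤ 4.
  x = 2: f_y(2, y) = -6*y**2 + 20*y - 34; no integer root y with |y| ≤ 4.
  x = 3: f_y(3, y) = -6*y**2 + 18*y - 44; no integer root y with |y| ≤ 4.
  x = 4: f_y(4, y) = -6*y**2 + 16*y - 58; no integer root y with |y| ≤ 4.
Only singular point on the grid: (-1, 2).
Classify: substitute x = -1 + u, y = 2 + v and expand: f = -3*u**3 - 2*u**2*v - u*v**2 - 2*v**3 + v**2.
No constant or linear terms (consistent with a singular point). Quadratic part: v**2. Cubic part: -3*u**3 - 2*u**2*v - u*v**2 - 2*v**3.
The quadratic part v**2 is a perfect square, so there is a single (double) tangent line v = 0, i.e. y = 2. Restricting the cubic part to that line (v = 0) leaves -3*u**3 ≠ 0, so f is not divisible by v and the branch is v² ≈ 3*u**3 to lowest order — this is a cusp.
Classification: cusp.


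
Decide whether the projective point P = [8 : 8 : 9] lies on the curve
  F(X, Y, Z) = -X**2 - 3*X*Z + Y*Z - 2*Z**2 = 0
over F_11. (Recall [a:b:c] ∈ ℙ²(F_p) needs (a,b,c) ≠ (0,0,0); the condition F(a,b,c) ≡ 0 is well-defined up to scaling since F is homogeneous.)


F(8,8,9) ≡ 4 (mod 11); P is NOT on the curve.

Evaluate F(8, 8, 9) term-by-term (mod 11).
  -X**2 ↦ -1·64·1·1 = -64
  -3*X*Z ↦ -3·8·1·9 = -216
  Y*Z ↦ 1·1·8·9 = 72
  -2*Z**2 ↦ -2·1·1·81 = -162
Sum: F(8, 8, 9) = (-64) + (-216) + (72) + (-162) = -370.
Reducing mod 11: -370 ≡ 4 (mod 11).
Since F(a, b, c) ≡ 4 ≠ 0 (mod 11), P does NOT lie on the curve.


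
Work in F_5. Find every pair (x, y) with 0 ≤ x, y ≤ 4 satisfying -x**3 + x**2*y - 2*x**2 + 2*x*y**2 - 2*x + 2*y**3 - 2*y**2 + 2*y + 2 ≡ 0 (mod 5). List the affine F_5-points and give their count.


Affine F_5-points: {(1, 3), (3, 2), (4, 3)}; count = 3.

For each of the 25 pairs (x, y) ∈ F_5², evaluate f(x, y) mod 5. Record the zeros.
  x = 0: [0↦2, 1↦4, 2↦4, 3↦4, 4↦1]  zeros at y ∈ ∅
  x = 1: [0↦2, 1↦2, 2↦4, 3↦0, 4↦2]  zeros at y ∈ {3}
  x = 2: [0↦2, 1↦2, 2↦3, 3↦2, 4↦1]  zeros at y ∈ ∅
  x = 3: [0↦1, 1↦3, 2↦0, 3↦4, 4↦2]  zeros at y ∈ {2}
  x = 4: [0↦3, 1↦4, 2↦4, 3↦0, 4↦4]  zeros at y ∈ {3}
Collecting zeros: affine points = {(1, 3), (3, 2), (4, 3)}.
Total count |C(F_5)_aff| = 3.
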